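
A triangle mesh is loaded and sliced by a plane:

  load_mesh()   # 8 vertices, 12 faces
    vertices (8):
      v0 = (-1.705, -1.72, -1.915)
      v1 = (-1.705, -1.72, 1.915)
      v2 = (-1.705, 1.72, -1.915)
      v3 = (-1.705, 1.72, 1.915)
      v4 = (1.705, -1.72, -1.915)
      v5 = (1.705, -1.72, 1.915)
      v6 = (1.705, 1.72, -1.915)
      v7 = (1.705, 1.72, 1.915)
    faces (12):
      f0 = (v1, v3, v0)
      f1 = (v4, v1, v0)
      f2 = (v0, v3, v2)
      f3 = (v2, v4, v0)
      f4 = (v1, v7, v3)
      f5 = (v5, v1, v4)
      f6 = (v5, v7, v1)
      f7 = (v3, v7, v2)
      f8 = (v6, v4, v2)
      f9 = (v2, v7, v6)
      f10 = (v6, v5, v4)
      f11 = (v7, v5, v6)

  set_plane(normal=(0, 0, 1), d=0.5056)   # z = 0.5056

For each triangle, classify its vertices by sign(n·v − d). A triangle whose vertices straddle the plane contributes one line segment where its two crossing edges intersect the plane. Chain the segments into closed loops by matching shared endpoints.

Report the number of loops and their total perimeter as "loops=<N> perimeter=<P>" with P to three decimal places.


Straddling triangles (8 of 12):
  (v1,v3,v0) [++-] → (-1.705, 0.454116, 0.5056)–(-1.705, -1.72, 0.5056)  len=2.1741
  (v4,v1,v0) [-+-] → (-0.450156, -1.72, 0.5056)–(-1.705, -1.72, 0.5056)  len=1.2548
  (v0,v3,v2) [-+-] → (-1.705, 0.454116, 0.5056)–(-1.705, 1.72, 0.5056)  len=1.2659
  (v5,v1,v4) [++-] → (-0.450156, -1.72, 0.5056)–(1.705, -1.72, 0.5056)  len=2.1552
  (v3,v7,v2) [++-] → (0.450156, 1.72, 0.5056)–(-1.705, 1.72, 0.5056)  len=2.1552
  (v2,v7,v6) [-+-] → (0.450156, 1.72, 0.5056)–(1.705, 1.72, 0.5056)  len=1.2548
  (v6,v5,v4) [-+-] → (1.705, -0.454116, 0.5056)–(1.705, -1.72, 0.5056)  len=1.2659
  (v7,v5,v6) [++-] → (1.705, -0.454116, 0.5056)–(1.705, 1.72, 0.5056)  len=2.1741

Chained into 1 loop(s):
  loop 1: 8 segments, perimeter = 13.7000
Total perimeter = 13.700

loops=1 perimeter=13.700


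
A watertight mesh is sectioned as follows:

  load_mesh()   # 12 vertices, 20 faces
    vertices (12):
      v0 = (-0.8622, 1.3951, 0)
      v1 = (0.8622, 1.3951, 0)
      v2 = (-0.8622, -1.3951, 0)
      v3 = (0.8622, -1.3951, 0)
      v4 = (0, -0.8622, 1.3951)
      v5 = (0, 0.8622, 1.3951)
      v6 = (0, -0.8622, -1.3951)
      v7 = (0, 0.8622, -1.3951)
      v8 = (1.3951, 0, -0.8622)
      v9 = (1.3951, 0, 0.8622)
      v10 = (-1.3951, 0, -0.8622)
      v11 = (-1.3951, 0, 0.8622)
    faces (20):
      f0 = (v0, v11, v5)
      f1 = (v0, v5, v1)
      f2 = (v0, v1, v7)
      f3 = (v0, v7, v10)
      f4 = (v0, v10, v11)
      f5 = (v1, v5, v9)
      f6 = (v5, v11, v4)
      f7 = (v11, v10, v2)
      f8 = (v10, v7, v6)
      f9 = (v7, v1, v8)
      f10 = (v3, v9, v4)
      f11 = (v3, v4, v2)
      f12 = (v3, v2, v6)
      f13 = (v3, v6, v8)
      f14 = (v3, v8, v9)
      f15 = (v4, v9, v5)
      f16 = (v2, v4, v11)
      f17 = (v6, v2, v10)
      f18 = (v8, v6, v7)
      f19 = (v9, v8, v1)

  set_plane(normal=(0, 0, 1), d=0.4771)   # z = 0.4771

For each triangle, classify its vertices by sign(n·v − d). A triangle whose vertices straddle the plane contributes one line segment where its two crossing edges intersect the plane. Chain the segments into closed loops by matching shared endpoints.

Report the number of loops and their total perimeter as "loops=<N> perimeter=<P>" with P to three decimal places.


loops=1 perimeter=8.274

Straddling triangles (10 of 20):
  (v0,v11,v5) [-++] → (-1.15708, 0.623119, 0.4771)–(-0.567343, 1.21286, 0.4771)  len=0.8340
  (v0,v5,v1) [-+-] → (-0.567343, 1.21286, 0.4771)–(0.567343, 1.21286, 0.4771)  len=1.1347
  (v0,v10,v11) [--+] → (-1.3951, 0, 0.4771)–(-1.15708, 0.623119, 0.4771)  len=0.6670
  (v1,v5,v9) [-++] → (0.567343, 1.21286, 0.4771)–(1.15708, 0.623119, 0.4771)  len=0.8340
  (v11,v10,v2) [+--] → (-1.3951, 0, 0.4771)–(-1.15708, -0.623119, 0.4771)  len=0.6670
  (v3,v9,v4) [-++] → (1.15708, -0.623119, 0.4771)–(0.567343, -1.21286, 0.4771)  len=0.8340
  (v3,v4,v2) [-+-] → (0.567343, -1.21286, 0.4771)–(-0.567343, -1.21286, 0.4771)  len=1.1347
  (v3,v8,v9) [--+] → (1.3951, 0, 0.4771)–(1.15708, -0.623119, 0.4771)  len=0.6670
  (v2,v4,v11) [-++] → (-0.567343, -1.21286, 0.4771)–(-1.15708, -0.623119, 0.4771)  len=0.8340
  (v9,v8,v1) [+--] → (1.3951, 0, 0.4771)–(1.15708, 0.623119, 0.4771)  len=0.6670

Chained into 1 loop(s):
  loop 1: 10 segments, perimeter = 8.2736
Total perimeter = 8.274


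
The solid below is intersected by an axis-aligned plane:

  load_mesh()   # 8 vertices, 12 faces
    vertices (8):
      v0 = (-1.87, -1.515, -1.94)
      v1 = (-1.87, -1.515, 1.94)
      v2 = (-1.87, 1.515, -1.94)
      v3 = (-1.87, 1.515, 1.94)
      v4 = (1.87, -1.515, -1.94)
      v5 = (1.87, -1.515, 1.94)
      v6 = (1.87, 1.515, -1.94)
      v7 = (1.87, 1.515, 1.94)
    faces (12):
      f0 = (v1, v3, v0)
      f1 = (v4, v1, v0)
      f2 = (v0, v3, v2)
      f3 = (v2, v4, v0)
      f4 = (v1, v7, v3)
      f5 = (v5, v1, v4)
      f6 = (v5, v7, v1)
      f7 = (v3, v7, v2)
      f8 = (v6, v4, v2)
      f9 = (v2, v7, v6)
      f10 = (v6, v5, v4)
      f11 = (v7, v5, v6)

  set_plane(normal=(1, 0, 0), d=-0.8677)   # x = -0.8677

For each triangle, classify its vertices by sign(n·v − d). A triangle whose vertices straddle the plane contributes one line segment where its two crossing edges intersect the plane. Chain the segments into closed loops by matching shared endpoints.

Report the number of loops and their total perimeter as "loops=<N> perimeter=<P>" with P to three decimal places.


loops=1 perimeter=13.820

Straddling triangles (8 of 12):
  (v4,v1,v0) [+--] → (-0.8677, -1.515, 0.900181)–(-0.8677, -1.515, -1.94)  len=2.8402
  (v2,v4,v0) [-+-] → (-0.8677, 0.702976, -1.94)–(-0.8677, -1.515, -1.94)  len=2.2180
  (v1,v7,v3) [-+-] → (-0.8677, -0.702976, 1.94)–(-0.8677, 1.515, 1.94)  len=2.2180
  (v5,v1,v4) [+-+] → (-0.8677, -1.515, 1.94)–(-0.8677, -1.515, 0.900181)  len=1.0398
  (v5,v7,v1) [++-] → (-0.8677, -0.702976, 1.94)–(-0.8677, -1.515, 1.94)  len=0.8120
  (v3,v7,v2) [-+-] → (-0.8677, 1.515, 1.94)–(-0.8677, 1.515, -0.900181)  len=2.8402
  (v6,v4,v2) [++-] → (-0.8677, 0.702976, -1.94)–(-0.8677, 1.515, -1.94)  len=0.8120
  (v2,v7,v6) [-++] → (-0.8677, 1.515, -0.900181)–(-0.8677, 1.515, -1.94)  len=1.0398

Chained into 1 loop(s):
  loop 1: 8 segments, perimeter = 13.8200
Total perimeter = 13.820


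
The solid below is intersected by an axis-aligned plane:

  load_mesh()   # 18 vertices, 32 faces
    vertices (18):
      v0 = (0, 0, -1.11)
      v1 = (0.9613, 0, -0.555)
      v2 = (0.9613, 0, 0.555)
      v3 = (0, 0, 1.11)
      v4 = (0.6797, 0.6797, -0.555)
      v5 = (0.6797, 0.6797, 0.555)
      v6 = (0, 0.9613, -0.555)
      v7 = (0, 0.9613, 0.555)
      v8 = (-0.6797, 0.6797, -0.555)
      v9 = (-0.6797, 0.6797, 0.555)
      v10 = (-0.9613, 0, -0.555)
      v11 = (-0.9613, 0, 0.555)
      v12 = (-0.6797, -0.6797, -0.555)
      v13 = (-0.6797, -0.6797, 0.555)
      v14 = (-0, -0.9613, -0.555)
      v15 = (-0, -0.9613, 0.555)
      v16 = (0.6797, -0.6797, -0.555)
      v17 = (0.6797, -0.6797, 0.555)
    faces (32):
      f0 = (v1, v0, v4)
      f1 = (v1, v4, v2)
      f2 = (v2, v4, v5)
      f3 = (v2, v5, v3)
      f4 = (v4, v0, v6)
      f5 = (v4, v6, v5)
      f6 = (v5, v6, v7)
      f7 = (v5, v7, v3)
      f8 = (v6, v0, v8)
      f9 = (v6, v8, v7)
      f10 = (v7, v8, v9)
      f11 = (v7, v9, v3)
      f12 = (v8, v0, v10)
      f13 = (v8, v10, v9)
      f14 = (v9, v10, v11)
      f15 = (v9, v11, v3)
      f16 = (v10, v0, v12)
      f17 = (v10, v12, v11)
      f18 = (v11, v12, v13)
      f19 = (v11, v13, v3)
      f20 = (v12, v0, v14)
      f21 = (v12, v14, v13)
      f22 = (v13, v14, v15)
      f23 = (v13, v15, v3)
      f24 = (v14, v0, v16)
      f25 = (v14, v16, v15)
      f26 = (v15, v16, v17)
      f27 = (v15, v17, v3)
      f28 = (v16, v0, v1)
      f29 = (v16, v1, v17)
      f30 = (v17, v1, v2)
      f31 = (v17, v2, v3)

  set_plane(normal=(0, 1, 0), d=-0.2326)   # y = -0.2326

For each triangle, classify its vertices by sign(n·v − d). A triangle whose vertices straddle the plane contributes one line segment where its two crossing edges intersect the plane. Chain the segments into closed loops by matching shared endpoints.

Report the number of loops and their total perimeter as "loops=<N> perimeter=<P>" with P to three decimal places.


loops=1 perimeter=6.097

Straddling triangles (12 of 32):
  (v10,v0,v12) [++-] → (-0.2326, -0.2326, -0.920074)–(-0.864934, -0.2326, -0.555)  len=0.7302
  (v10,v12,v11) [+-+] → (-0.864934, -0.2326, -0.555)–(-0.864934, -0.2326, 0.175147)  len=0.7301
  (v11,v12,v13) [+--] → (-0.864934, -0.2326, 0.175147)–(-0.864934, -0.2326, 0.555)  len=0.3799
  (v11,v13,v3) [+-+] → (-0.864934, -0.2326, 0.555)–(-0.2326, -0.2326, 0.920074)  len=0.7302
  (v12,v0,v14) [-+-] → (-0.2326, -0.2326, -0.920074)–(0, -0.2326, -0.97571)  len=0.2392
  (v13,v15,v3) [--+] → (0, -0.2326, 0.97571)–(-0.2326, -0.2326, 0.920074)  len=0.2392
  (v14,v0,v16) [-+-] → (0, -0.2326, -0.97571)–(0.2326, -0.2326, -0.920074)  len=0.2392
  (v15,v17,v3) [--+] → (0.2326, -0.2326, 0.920074)–(0, -0.2326, 0.97571)  len=0.2392
  (v16,v0,v1) [-++] → (0.2326, -0.2326, -0.920074)–(0.864934, -0.2326, -0.555)  len=0.7302
  (v16,v1,v17) [-+-] → (0.864934, -0.2326, -0.555)–(0.864934, -0.2326, -0.175147)  len=0.3799
  (v17,v1,v2) [-++] → (0.864934, -0.2326, -0.175147)–(0.864934, -0.2326, 0.555)  len=0.7301
  (v17,v2,v3) [-++] → (0.864934, -0.2326, 0.555)–(0.2326, -0.2326, 0.920074)  len=0.7302

Chained into 1 loop(s):
  loop 1: 12 segments, perimeter = 6.0973
Total perimeter = 6.097


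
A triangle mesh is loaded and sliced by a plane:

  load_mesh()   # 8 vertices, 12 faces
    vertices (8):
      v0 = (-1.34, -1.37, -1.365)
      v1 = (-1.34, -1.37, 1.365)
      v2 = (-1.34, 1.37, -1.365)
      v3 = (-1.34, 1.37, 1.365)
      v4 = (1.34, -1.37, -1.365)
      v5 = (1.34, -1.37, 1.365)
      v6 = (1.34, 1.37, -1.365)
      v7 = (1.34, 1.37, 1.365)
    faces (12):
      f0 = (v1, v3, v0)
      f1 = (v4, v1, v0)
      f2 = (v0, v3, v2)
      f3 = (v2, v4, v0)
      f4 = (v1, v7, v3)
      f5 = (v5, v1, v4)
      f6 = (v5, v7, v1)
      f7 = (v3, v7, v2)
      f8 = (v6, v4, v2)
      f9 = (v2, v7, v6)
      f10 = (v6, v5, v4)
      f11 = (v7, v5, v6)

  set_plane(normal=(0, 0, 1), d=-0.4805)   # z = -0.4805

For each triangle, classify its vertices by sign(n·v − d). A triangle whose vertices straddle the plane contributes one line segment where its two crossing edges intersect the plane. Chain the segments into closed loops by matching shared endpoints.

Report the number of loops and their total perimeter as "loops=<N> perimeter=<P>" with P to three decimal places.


loops=1 perimeter=10.840

Straddling triangles (8 of 12):
  (v1,v3,v0) [++-] → (-1.34, -0.48226, -0.4805)–(-1.34, -1.37, -0.4805)  len=0.8877
  (v4,v1,v0) [-+-] → (0.4717, -1.37, -0.4805)–(-1.34, -1.37, -0.4805)  len=1.8117
  (v0,v3,v2) [-+-] → (-1.34, -0.48226, -0.4805)–(-1.34, 1.37, -0.4805)  len=1.8523
  (v5,v1,v4) [++-] → (0.4717, -1.37, -0.4805)–(1.34, -1.37, -0.4805)  len=0.8683
  (v3,v7,v2) [++-] → (-0.4717, 1.37, -0.4805)–(-1.34, 1.37, -0.4805)  len=0.8683
  (v2,v7,v6) [-+-] → (-0.4717, 1.37, -0.4805)–(1.34, 1.37, -0.4805)  len=1.8117
  (v6,v5,v4) [-+-] → (1.34, 0.48226, -0.4805)–(1.34, -1.37, -0.4805)  len=1.8523
  (v7,v5,v6) [++-] → (1.34, 0.48226, -0.4805)–(1.34, 1.37, -0.4805)  len=0.8877

Chained into 1 loop(s):
  loop 1: 8 segments, perimeter = 10.8400
Total perimeter = 10.840


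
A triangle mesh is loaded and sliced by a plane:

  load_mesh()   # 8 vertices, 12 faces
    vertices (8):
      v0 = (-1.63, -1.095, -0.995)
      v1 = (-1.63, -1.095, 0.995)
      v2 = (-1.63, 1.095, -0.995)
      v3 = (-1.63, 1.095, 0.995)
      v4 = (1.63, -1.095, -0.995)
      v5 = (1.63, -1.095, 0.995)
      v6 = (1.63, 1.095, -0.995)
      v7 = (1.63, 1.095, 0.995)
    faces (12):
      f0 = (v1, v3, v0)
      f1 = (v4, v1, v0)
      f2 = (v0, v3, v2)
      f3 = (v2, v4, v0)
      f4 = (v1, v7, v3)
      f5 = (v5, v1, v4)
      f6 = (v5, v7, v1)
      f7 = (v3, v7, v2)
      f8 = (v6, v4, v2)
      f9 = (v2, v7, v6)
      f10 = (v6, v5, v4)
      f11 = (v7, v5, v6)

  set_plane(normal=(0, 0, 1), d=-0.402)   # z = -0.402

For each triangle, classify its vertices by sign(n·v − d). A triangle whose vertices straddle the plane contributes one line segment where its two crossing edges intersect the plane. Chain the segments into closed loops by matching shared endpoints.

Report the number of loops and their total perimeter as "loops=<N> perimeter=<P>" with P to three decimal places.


loops=1 perimeter=10.900

Straddling triangles (8 of 12):
  (v1,v3,v0) [++-] → (-1.63, -0.442402, -0.402)–(-1.63, -1.095, -0.402)  len=0.6526
  (v4,v1,v0) [-+-] → (0.658553, -1.095, -0.402)–(-1.63, -1.095, -0.402)  len=2.2886
  (v0,v3,v2) [-+-] → (-1.63, -0.442402, -0.402)–(-1.63, 1.095, -0.402)  len=1.5374
  (v5,v1,v4) [++-] → (0.658553, -1.095, -0.402)–(1.63, -1.095, -0.402)  len=0.9714
  (v3,v7,v2) [++-] → (-0.658553, 1.095, -0.402)–(-1.63, 1.095, -0.402)  len=0.9714
  (v2,v7,v6) [-+-] → (-0.658553, 1.095, -0.402)–(1.63, 1.095, -0.402)  len=2.2886
  (v6,v5,v4) [-+-] → (1.63, 0.442402, -0.402)–(1.63, -1.095, -0.402)  len=1.5374
  (v7,v5,v6) [++-] → (1.63, 0.442402, -0.402)–(1.63, 1.095, -0.402)  len=0.6526

Chained into 1 loop(s):
  loop 1: 8 segments, perimeter = 10.9000
Total perimeter = 10.900


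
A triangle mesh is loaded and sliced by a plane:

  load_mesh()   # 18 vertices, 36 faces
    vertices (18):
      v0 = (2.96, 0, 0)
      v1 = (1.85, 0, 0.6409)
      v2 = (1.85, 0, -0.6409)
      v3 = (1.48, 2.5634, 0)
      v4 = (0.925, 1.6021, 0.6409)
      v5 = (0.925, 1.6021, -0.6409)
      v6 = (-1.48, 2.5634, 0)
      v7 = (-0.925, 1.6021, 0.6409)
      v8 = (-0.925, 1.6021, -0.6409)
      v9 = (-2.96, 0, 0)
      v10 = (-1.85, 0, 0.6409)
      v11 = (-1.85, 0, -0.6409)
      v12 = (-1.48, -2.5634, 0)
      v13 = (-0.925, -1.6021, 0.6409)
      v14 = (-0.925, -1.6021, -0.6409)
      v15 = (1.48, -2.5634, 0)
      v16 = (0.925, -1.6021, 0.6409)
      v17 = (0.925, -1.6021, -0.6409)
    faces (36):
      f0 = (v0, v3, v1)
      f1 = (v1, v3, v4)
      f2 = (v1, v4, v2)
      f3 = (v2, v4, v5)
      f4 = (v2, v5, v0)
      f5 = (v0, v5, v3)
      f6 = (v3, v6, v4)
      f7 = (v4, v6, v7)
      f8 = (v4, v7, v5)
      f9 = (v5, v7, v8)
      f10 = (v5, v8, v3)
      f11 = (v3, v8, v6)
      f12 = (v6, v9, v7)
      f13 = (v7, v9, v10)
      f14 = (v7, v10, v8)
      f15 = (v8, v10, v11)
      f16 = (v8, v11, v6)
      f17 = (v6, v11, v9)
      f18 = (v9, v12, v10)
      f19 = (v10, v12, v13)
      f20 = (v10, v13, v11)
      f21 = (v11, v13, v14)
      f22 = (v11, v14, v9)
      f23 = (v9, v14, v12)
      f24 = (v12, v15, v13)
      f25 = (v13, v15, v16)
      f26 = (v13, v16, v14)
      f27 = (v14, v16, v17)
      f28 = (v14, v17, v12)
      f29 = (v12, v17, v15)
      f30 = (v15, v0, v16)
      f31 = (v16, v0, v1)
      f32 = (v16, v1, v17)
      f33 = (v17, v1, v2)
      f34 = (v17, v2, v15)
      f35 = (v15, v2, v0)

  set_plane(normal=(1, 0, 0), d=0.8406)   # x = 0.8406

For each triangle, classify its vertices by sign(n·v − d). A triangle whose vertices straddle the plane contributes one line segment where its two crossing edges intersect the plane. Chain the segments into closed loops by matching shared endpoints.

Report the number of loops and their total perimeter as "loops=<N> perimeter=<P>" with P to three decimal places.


Straddling triangles (12 of 36):
  (v3,v6,v4) [+-+] → (0.8406, 2.5634, 0)–(0.8406, 1.63584, 0.618409)  len=1.1148
  (v4,v6,v7) [+--] → (0.8406, 1.63584, 0.618409)–(0.8406, 1.6021, 0.6409)  len=0.0405
  (v4,v7,v5) [+-+] → (0.8406, 1.6021, 0.6409)–(0.8406, 1.6021, -0.582422)  len=1.2233
  (v5,v7,v8) [+--] → (0.8406, 1.6021, -0.582422)–(0.8406, 1.6021, -0.6409)  len=0.0585
  (v5,v8,v3) [+-+] → (0.8406, 1.6021, -0.6409)–(0.8406, 2.30783, -0.170391)  len=0.8482
  (v3,v8,v6) [+--] → (0.8406, 2.30783, -0.170391)–(0.8406, 2.5634, 0)  len=0.3072
  (v12,v15,v13) [-+-] → (0.8406, -2.5634, 0)–(0.8406, -2.30783, 0.170391)  len=0.3072
  (v13,v15,v16) [-++] → (0.8406, -2.30783, 0.170391)–(0.8406, -1.6021, 0.6409)  len=0.8482
  (v13,v16,v14) [-+-] → (0.8406, -1.6021, 0.6409)–(0.8406, -1.6021, 0.582422)  len=0.0585
  (v14,v16,v17) [-++] → (0.8406, -1.6021, 0.582422)–(0.8406, -1.6021, -0.6409)  len=1.2233
  (v14,v17,v12) [-+-] → (0.8406, -1.6021, -0.6409)–(0.8406, -1.63584, -0.618409)  len=0.0405
  (v12,v17,v15) [-++] → (0.8406, -1.63584, -0.618409)–(0.8406, -2.5634, 0)  len=1.1148

Chained into 2 loop(s):
  loop 1: 6 segments, perimeter = 3.5925
  loop 2: 6 segments, perimeter = 3.5925
Total perimeter = 7.185

loops=2 perimeter=7.185


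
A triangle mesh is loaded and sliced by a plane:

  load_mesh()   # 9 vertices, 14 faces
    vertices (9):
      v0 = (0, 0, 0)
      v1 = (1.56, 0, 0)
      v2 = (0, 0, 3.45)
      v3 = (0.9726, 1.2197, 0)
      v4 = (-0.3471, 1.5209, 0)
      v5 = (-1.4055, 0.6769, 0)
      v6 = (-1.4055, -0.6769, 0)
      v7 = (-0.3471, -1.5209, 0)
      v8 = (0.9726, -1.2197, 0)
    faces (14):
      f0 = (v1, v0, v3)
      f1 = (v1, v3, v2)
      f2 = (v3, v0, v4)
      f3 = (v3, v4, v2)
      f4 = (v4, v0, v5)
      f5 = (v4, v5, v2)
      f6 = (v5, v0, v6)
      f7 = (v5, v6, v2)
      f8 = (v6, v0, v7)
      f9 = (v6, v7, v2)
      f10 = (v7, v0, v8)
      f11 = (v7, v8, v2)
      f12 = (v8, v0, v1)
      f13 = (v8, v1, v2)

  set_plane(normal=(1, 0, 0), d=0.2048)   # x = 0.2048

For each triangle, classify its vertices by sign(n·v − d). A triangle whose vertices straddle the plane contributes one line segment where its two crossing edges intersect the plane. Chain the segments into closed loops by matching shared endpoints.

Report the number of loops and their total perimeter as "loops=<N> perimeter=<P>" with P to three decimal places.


Straddling triangles (8 of 14):
  (v1,v0,v3) [+-+] → (0.2048, 0, 0)–(0.2048, 0.256832, 0)  len=0.2568
  (v1,v3,v2) [++-] → (0.2048, 0.256832, 2.72353)–(0.2048, 0, 2.99708)  len=0.3752
  (v3,v0,v4) [+--] → (0.2048, 0.256832, 0)–(0.2048, 1.39494, 0)  len=1.1381
  (v3,v4,v2) [+--] → (0.2048, 1.39494, 0)–(0.2048, 0.256832, 2.72353)  len=2.9518
  (v7,v0,v8) [--+] → (0.2048, -0.256832, 0)–(0.2048, -1.39494, 0)  len=1.1381
  (v7,v8,v2) [-+-] → (0.2048, -1.39494, 0)–(0.2048, -0.256832, 2.72353)  len=2.9518
  (v8,v0,v1) [+-+] → (0.2048, -0.256832, 0)–(0.2048, 0, 0)  len=0.2568
  (v8,v1,v2) [++-] → (0.2048, 0, 2.99708)–(0.2048, -0.256832, 2.72353)  len=0.3752

Chained into 1 loop(s):
  loop 1: 8 segments, perimeter = 9.4438
Total perimeter = 9.444

loops=1 perimeter=9.444


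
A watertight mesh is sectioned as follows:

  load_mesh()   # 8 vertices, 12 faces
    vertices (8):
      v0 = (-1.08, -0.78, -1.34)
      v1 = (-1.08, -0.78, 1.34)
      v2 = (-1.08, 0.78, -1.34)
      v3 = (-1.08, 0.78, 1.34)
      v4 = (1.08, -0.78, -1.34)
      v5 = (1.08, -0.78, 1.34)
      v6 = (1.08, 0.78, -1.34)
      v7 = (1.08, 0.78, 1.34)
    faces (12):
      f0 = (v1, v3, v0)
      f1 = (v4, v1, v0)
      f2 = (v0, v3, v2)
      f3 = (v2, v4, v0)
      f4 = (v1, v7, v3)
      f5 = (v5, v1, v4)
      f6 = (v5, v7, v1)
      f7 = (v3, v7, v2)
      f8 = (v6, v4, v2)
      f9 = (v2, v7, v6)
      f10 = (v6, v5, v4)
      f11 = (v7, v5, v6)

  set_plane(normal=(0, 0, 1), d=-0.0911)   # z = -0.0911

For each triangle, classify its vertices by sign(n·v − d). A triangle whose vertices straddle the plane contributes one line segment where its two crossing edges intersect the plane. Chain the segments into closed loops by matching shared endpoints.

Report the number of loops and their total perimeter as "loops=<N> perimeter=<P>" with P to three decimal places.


loops=1 perimeter=7.440

Straddling triangles (8 of 12):
  (v1,v3,v0) [++-] → (-1.08, -0.0530284, -0.0911)–(-1.08, -0.78, -0.0911)  len=0.7270
  (v4,v1,v0) [-+-] → (0.0734239, -0.78, -0.0911)–(-1.08, -0.78, -0.0911)  len=1.1534
  (v0,v3,v2) [-+-] → (-1.08, -0.0530284, -0.0911)–(-1.08, 0.78, -0.0911)  len=0.8330
  (v5,v1,v4) [++-] → (0.0734239, -0.78, -0.0911)–(1.08, -0.78, -0.0911)  len=1.0066
  (v3,v7,v2) [++-] → (-0.0734239, 0.78, -0.0911)–(-1.08, 0.78, -0.0911)  len=1.0066
  (v2,v7,v6) [-+-] → (-0.0734239, 0.78, -0.0911)–(1.08, 0.78, -0.0911)  len=1.1534
  (v6,v5,v4) [-+-] → (1.08, 0.0530284, -0.0911)–(1.08, -0.78, -0.0911)  len=0.8330
  (v7,v5,v6) [++-] → (1.08, 0.0530284, -0.0911)–(1.08, 0.78, -0.0911)  len=0.7270

Chained into 1 loop(s):
  loop 1: 8 segments, perimeter = 7.4400
Total perimeter = 7.440


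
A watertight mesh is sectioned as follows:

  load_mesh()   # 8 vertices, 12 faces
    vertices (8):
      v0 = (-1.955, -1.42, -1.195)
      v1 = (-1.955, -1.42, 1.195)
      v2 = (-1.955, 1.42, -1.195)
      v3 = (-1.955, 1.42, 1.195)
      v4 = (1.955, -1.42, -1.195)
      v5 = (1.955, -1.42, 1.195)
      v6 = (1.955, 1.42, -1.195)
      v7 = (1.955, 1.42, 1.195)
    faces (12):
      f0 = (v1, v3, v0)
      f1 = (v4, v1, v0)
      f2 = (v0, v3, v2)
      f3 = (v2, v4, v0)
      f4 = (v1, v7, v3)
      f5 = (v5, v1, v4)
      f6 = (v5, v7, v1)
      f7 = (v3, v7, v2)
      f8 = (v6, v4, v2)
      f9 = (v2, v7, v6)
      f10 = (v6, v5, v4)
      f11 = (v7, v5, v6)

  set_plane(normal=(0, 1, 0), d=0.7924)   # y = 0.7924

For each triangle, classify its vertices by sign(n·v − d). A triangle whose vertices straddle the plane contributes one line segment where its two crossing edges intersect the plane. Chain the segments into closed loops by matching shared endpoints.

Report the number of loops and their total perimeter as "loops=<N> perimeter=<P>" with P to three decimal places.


Straddling triangles (8 of 12):
  (v1,v3,v0) [-+-] → (-1.955, 0.7924, 1.195)–(-1.955, 0.7924, 0.666844)  len=0.5282
  (v0,v3,v2) [-++] → (-1.955, 0.7924, 0.666844)–(-1.955, 0.7924, -1.195)  len=1.8618
  (v2,v4,v0) [+--] → (-1.09095, 0.7924, -1.195)–(-1.955, 0.7924, -1.195)  len=0.8641
  (v1,v7,v3) [-++] → (1.09095, 0.7924, 1.195)–(-1.955, 0.7924, 1.195)  len=3.0459
  (v5,v7,v1) [-+-] → (1.955, 0.7924, 1.195)–(1.09095, 0.7924, 1.195)  len=0.8641
  (v6,v4,v2) [+-+] → (1.955, 0.7924, -1.195)–(-1.09095, 0.7924, -1.195)  len=3.0459
  (v6,v5,v4) [+--] → (1.955, 0.7924, -0.666844)–(1.955, 0.7924, -1.195)  len=0.5282
  (v7,v5,v6) [+-+] → (1.955, 0.7924, 1.195)–(1.955, 0.7924, -0.666844)  len=1.8618

Chained into 1 loop(s):
  loop 1: 8 segments, perimeter = 12.6000
Total perimeter = 12.600

loops=1 perimeter=12.600


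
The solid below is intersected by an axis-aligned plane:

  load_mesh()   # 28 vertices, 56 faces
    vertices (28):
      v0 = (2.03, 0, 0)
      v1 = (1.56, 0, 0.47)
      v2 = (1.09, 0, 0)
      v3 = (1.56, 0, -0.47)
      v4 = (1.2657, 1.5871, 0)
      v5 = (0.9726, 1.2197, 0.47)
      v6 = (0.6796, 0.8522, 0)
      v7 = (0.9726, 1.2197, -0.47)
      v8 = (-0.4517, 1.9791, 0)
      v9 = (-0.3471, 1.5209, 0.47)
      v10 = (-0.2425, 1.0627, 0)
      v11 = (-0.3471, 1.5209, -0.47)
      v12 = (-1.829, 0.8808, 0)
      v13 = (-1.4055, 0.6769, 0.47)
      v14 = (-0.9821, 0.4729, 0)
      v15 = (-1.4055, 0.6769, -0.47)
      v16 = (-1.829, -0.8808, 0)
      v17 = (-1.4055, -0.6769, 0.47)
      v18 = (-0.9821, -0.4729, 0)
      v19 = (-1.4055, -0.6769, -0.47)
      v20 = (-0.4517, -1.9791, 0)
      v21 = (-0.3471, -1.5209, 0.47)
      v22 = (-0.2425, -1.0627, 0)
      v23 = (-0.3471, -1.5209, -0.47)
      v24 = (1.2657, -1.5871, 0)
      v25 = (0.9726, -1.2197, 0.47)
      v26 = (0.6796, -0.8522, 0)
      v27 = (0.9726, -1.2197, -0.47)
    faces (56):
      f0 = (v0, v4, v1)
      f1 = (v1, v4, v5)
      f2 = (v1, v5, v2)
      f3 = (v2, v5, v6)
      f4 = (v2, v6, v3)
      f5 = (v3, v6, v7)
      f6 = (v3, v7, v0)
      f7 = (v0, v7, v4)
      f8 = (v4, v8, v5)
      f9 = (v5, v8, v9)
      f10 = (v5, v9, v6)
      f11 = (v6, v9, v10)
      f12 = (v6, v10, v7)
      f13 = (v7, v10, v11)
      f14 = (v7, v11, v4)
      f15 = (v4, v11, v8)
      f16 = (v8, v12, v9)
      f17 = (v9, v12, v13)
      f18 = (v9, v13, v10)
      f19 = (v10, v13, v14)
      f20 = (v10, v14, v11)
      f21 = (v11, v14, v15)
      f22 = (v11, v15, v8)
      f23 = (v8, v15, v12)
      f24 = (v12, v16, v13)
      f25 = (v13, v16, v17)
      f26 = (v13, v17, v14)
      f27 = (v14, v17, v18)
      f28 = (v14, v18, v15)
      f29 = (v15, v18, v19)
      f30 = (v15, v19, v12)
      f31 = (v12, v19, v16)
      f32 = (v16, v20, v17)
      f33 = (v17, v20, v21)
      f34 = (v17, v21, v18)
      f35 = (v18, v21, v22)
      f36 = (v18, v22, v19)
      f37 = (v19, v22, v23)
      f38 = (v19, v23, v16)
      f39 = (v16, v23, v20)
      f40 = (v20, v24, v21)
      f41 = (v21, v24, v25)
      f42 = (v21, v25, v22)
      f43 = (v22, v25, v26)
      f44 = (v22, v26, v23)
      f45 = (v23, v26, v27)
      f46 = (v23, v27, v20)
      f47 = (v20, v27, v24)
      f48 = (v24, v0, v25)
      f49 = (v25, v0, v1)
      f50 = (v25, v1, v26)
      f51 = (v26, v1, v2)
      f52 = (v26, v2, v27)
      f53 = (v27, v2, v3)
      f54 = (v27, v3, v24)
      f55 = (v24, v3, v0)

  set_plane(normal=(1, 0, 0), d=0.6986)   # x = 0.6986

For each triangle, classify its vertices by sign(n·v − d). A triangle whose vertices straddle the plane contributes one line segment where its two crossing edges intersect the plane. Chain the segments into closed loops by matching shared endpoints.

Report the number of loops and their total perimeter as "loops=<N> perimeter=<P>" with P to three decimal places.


Straddling triangles (20 of 56):
  (v2,v5,v6) [++-] → (0.6986, 0.876031, 0.0304778)–(0.6986, 0.812746, 0)  len=0.0702
  (v2,v6,v3) [+-+] → (0.6986, 0.812746, 0)–(0.6986, 0.833809, -0.0101431)  len=0.0234
  (v3,v6,v7) [+-+] → (0.6986, 0.833809, -0.0101431)–(0.6986, 0.876031, -0.0304778)  len=0.0469
  (v4,v8,v5) [+-+] → (0.6986, 1.71654, 0)–(0.6986, 1.36579, 0.379584)  len=0.5168
  (v5,v8,v9) [+--] → (0.6986, 1.36579, 0.379584)–(0.6986, 1.28224, 0.47)  len=0.1231
  (v5,v9,v6) [+--] → (0.6986, 1.28224, 0.47)–(0.6986, 0.876031, 0.0304778)  len=0.5985
  (v6,v10,v7) [--+] → (0.6986, 1.1843, -0.364017)–(0.6986, 0.876031, -0.0304778)  len=0.4542
  (v7,v10,v11) [+--] → (0.6986, 1.1843, -0.364017)–(0.6986, 1.28224, -0.47)  len=0.1443
  (v7,v11,v4) [+-+] → (0.6986, 1.28224, -0.47)–(0.6986, 1.56382, -0.165264)  len=0.4149
  (v4,v11,v8) [+--] → (0.6986, 1.56382, -0.165264)–(0.6986, 1.71654, 0)  len=0.2250
  (v20,v24,v21) [-+-] → (0.6986, -1.71654, 0)–(0.6986, -1.56382, 0.165264)  len=0.2250
  (v21,v24,v25) [-++] → (0.6986, -1.56382, 0.165264)–(0.6986, -1.28224, 0.47)  len=0.4149
  (v21,v25,v22) [-+-] → (0.6986, -1.28224, 0.47)–(0.6986, -1.1843, 0.364017)  len=0.1443
  (v22,v25,v26) [-+-] → (0.6986, -1.1843, 0.364017)–(0.6986, -0.876031, 0.0304778)  len=0.4542
  (v23,v26,v27) [--+] → (0.6986, -0.876031, -0.0304778)–(0.6986, -1.28224, -0.47)  len=0.5985
  (v23,v27,v20) [-+-] → (0.6986, -1.28224, -0.47)–(0.6986, -1.36579, -0.379584)  len=0.1231
  (v20,v27,v24) [-++] → (0.6986, -1.36579, -0.379584)–(0.6986, -1.71654, 0)  len=0.5168
  (v25,v1,v26) [++-] → (0.6986, -0.833809, 0.0101431)–(0.6986, -0.876031, 0.0304778)  len=0.0469
  (v26,v1,v2) [-++] → (0.6986, -0.833809, 0.0101431)–(0.6986, -0.812746, 0)  len=0.0234
  (v26,v2,v27) [-++] → (0.6986, -0.812746, 0)–(0.6986, -0.876031, -0.0304778)  len=0.0702

Chained into 2 loop(s):
  loop 1: 10 segments, perimeter = 2.6173
  loop 2: 10 segments, perimeter = 2.6173
Total perimeter = 5.235

loops=2 perimeter=5.235


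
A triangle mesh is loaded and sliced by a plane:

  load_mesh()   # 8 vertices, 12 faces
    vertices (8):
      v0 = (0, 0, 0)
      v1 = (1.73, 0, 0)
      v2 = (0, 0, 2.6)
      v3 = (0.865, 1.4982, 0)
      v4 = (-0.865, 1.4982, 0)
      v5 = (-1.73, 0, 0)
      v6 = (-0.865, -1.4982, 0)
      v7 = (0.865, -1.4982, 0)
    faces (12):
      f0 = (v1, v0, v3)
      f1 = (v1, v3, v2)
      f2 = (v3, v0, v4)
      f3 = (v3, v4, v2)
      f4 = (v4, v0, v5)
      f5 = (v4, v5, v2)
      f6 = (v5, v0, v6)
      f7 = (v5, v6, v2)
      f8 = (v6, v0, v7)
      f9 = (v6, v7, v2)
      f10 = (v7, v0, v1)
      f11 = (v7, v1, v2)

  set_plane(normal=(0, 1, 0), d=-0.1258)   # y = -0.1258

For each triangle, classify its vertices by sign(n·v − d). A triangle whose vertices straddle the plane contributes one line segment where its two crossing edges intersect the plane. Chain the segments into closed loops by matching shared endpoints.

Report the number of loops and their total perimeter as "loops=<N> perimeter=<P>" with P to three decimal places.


Straddling triangles (6 of 12):
  (v5,v0,v6) [++-] → (-0.0726318, -0.1258, 0)–(-1.65737, -0.1258, 0)  len=1.5847
  (v5,v6,v2) [+-+] → (-1.65737, -0.1258, 0)–(-0.0726318, -0.1258, 2.38168)  len=2.8607
  (v6,v0,v7) [-+-] → (-0.0726318, -0.1258, 0)–(0.0726318, -0.1258, 0)  len=0.1453
  (v6,v7,v2) [--+] → (0.0726318, -0.1258, 2.38168)–(-0.0726318, -0.1258, 2.38168)  len=0.1453
  (v7,v0,v1) [-++] → (0.0726318, -0.1258, 0)–(1.65737, -0.1258, 0)  len=1.5847
  (v7,v1,v2) [-++] → (1.65737, -0.1258, 0)–(0.0726318, -0.1258, 2.38168)  len=2.8607

Chained into 1 loop(s):
  loop 1: 6 segments, perimeter = 9.1815
Total perimeter = 9.181

loops=1 perimeter=9.181


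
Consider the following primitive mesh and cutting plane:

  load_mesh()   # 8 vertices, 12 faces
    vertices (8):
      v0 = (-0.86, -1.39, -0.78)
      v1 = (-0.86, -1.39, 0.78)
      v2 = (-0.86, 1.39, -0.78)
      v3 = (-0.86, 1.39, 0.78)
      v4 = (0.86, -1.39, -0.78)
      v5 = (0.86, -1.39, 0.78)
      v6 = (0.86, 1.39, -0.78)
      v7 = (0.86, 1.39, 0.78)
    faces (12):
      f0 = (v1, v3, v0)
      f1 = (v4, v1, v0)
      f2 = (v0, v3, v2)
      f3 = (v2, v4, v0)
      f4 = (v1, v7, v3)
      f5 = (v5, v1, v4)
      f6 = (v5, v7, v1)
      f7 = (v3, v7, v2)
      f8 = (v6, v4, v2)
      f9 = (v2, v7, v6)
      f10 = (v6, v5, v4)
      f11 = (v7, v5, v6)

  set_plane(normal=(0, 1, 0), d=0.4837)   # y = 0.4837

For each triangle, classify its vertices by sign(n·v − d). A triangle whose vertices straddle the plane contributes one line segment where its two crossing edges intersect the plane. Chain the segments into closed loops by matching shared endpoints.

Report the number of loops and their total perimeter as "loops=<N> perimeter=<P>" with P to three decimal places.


Straddling triangles (8 of 12):
  (v1,v3,v0) [-+-] → (-0.86, 0.4837, 0.78)–(-0.86, 0.4837, 0.271429)  len=0.5086
  (v0,v3,v2) [-++] → (-0.86, 0.4837, 0.271429)–(-0.86, 0.4837, -0.78)  len=1.0514
  (v2,v4,v0) [+--] → (-0.299268, 0.4837, -0.78)–(-0.86, 0.4837, -0.78)  len=0.5607
  (v1,v7,v3) [-++] → (0.299268, 0.4837, 0.78)–(-0.86, 0.4837, 0.78)  len=1.1593
  (v5,v7,v1) [-+-] → (0.86, 0.4837, 0.78)–(0.299268, 0.4837, 0.78)  len=0.5607
  (v6,v4,v2) [+-+] → (0.86, 0.4837, -0.78)–(-0.299268, 0.4837, -0.78)  len=1.1593
  (v6,v5,v4) [+--] → (0.86, 0.4837, -0.271429)–(0.86, 0.4837, -0.78)  len=0.5086
  (v7,v5,v6) [+-+] → (0.86, 0.4837, 0.78)–(0.86, 0.4837, -0.271429)  len=1.0514

Chained into 1 loop(s):
  loop 1: 8 segments, perimeter = 6.5600
Total perimeter = 6.560

loops=1 perimeter=6.560


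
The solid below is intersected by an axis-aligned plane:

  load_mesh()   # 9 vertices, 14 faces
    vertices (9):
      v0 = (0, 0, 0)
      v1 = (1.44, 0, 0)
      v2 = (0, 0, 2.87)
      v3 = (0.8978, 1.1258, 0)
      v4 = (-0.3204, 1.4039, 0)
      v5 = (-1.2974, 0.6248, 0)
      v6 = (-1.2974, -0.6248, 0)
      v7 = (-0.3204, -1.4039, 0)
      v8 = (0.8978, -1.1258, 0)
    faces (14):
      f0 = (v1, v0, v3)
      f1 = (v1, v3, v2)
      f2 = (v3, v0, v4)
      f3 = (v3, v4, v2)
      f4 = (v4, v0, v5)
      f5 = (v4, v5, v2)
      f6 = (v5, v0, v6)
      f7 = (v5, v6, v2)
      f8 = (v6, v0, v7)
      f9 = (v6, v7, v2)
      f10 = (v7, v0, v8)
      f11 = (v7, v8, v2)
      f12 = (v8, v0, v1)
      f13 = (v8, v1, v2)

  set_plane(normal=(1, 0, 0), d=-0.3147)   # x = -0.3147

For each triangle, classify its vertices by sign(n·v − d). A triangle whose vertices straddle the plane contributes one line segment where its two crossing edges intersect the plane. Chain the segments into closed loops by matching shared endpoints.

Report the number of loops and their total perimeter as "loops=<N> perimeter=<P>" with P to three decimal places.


loops=1 perimeter=8.125

Straddling triangles (10 of 14):
  (v3,v0,v4) [++-] → (-0.3147, 1.37892, 0)–(-0.3147, 1.4026, 0)  len=0.0237
  (v3,v4,v2) [+-+] → (-0.3147, 1.4026, 0)–(-0.3147, 1.37892, 0.0510581)  len=0.0563
  (v4,v0,v5) [-+-] → (-0.3147, 1.37892, 0)–(-0.3147, 0.151553, 0)  len=1.2274
  (v4,v5,v2) [--+] → (-0.3147, 0.151553, 2.17385)–(-0.3147, 1.37892, 0.0510581)  len=2.4521
  (v5,v0,v6) [-+-] → (-0.3147, 0.151553, 0)–(-0.3147, -0.151553, 0)  len=0.3031
  (v5,v6,v2) [--+] → (-0.3147, -0.151553, 2.17385)–(-0.3147, 0.151553, 2.17385)  len=0.3031
  (v6,v0,v7) [-+-] → (-0.3147, -0.151553, 0)–(-0.3147, -1.37892, 0)  len=1.2274
  (v6,v7,v2) [--+] → (-0.3147, -1.37892, 0.0510581)–(-0.3147, -0.151553, 2.17385)  len=2.4521
  (v7,v0,v8) [-++] → (-0.3147, -1.37892, 0)–(-0.3147, -1.4026, 0)  len=0.0237
  (v7,v8,v2) [-++] → (-0.3147, -1.4026, 0)–(-0.3147, -1.37892, 0.0510581)  len=0.0563

Chained into 1 loop(s):
  loop 1: 10 segments, perimeter = 8.1250
Total perimeter = 8.125


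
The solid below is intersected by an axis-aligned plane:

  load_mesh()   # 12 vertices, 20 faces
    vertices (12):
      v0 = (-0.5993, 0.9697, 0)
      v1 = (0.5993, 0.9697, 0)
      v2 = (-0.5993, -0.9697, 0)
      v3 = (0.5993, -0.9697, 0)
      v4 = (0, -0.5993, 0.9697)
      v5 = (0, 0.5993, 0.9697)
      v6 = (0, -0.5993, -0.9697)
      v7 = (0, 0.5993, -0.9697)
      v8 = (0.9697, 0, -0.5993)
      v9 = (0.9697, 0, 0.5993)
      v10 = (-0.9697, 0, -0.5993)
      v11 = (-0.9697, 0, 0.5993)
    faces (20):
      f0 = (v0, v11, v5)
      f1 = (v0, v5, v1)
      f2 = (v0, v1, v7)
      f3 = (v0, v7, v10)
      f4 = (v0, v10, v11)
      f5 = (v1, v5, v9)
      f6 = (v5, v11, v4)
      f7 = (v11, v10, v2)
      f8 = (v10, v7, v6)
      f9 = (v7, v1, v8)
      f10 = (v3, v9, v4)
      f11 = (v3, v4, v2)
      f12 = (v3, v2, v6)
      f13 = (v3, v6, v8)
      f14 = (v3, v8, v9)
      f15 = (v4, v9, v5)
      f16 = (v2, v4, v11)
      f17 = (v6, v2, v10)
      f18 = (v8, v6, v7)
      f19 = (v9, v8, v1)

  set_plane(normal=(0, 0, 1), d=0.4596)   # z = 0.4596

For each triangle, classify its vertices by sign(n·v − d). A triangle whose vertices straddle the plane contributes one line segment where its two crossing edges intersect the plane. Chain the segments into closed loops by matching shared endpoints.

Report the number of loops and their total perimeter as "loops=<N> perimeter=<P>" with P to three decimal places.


Straddling triangles (10 of 20):
  (v0,v11,v5) [-++] → (-0.883358, 0.226042, 0.4596)–(-0.315255, 0.794145, 0.4596)  len=0.8034
  (v0,v5,v1) [-+-] → (-0.315255, 0.794145, 0.4596)–(0.315255, 0.794145, 0.4596)  len=0.6305
  (v0,v10,v11) [--+] → (-0.9697, 0, 0.4596)–(-0.883358, 0.226042, 0.4596)  len=0.2420
  (v1,v5,v9) [-++] → (0.315255, 0.794145, 0.4596)–(0.883358, 0.226042, 0.4596)  len=0.8034
  (v11,v10,v2) [+--] → (-0.9697, 0, 0.4596)–(-0.883358, -0.226042, 0.4596)  len=0.2420
  (v3,v9,v4) [-++] → (0.883358, -0.226042, 0.4596)–(0.315255, -0.794145, 0.4596)  len=0.8034
  (v3,v4,v2) [-+-] → (0.315255, -0.794145, 0.4596)–(-0.315255, -0.794145, 0.4596)  len=0.6305
  (v3,v8,v9) [--+] → (0.9697, 0, 0.4596)–(0.883358, -0.226042, 0.4596)  len=0.2420
  (v2,v4,v11) [-++] → (-0.315255, -0.794145, 0.4596)–(-0.883358, -0.226042, 0.4596)  len=0.8034
  (v9,v8,v1) [+--] → (0.9697, 0, 0.4596)–(0.883358, 0.226042, 0.4596)  len=0.2420

Chained into 1 loop(s):
  loop 1: 10 segments, perimeter = 5.4426
Total perimeter = 5.443

loops=1 perimeter=5.443


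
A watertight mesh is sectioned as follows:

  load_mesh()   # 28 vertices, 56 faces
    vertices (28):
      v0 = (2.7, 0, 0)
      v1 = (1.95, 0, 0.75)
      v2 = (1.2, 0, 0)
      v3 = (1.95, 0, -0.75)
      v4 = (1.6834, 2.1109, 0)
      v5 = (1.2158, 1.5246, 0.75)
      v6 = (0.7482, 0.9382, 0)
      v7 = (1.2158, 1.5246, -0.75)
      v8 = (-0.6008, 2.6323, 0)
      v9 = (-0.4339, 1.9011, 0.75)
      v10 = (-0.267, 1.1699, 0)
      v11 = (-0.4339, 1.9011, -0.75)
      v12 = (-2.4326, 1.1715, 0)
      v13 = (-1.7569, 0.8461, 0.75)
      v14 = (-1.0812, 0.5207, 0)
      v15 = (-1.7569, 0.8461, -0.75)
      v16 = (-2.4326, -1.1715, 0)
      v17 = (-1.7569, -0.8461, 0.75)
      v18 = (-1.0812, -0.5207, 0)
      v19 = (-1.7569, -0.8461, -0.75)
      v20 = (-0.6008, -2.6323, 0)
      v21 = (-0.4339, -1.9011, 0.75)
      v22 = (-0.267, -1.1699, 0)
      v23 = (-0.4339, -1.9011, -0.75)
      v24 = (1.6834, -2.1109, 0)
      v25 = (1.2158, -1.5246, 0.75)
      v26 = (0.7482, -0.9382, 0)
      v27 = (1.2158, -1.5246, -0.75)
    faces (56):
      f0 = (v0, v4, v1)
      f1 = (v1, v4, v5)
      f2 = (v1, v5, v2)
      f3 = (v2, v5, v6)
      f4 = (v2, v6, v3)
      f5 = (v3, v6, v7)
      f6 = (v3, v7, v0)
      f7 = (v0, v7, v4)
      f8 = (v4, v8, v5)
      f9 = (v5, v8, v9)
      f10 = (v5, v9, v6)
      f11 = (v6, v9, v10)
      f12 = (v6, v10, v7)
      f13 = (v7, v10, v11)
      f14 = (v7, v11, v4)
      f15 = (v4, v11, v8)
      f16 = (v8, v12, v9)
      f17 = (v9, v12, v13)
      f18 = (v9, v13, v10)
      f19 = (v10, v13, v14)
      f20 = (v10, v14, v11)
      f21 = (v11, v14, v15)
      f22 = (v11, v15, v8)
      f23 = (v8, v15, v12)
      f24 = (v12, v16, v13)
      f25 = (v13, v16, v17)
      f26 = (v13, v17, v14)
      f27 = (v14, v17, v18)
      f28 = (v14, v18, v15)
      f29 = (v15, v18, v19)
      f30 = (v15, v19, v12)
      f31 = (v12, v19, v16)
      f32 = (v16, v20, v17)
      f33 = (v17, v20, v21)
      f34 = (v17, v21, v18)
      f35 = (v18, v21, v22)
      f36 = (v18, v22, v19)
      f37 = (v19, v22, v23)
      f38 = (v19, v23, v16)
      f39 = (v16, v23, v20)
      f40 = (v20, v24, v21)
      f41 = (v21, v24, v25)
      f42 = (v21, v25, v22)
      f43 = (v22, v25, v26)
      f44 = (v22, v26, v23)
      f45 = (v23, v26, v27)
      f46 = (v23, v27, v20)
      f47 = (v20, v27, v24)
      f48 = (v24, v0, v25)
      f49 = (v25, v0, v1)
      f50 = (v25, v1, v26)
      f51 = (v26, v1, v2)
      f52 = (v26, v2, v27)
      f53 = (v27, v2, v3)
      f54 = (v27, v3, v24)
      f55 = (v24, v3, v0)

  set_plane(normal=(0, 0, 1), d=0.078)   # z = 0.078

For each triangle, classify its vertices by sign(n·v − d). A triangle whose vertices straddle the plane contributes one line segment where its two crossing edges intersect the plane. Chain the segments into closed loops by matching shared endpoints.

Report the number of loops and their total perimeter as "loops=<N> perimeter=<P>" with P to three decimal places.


Straddling triangles (28 of 56):
  (v0,v4,v1) [--+] → (1.71113, 1.89137, 0.078)–(2.622, 0, 0.078)  len=2.0993
  (v1,v4,v5) [+-+] → (1.71113, 1.89137, 0.078)–(1.63477, 2.04992, 0.078)  len=0.1760
  (v1,v5,v2) [++-] → (1.20164, 0.158558, 0.078)–(1.278, 0, 0.078)  len=0.1760
  (v2,v5,v6) [-+-] → (1.20164, 0.158558, 0.078)–(0.79683, 0.999186, 0.078)  len=0.9330
  (v4,v8,v5) [--+] → (-0.411874, 2.5171, 0.078)–(1.63477, 2.04992, 0.078)  len=2.0993
  (v5,v8,v9) [+-+] → (-0.411874, 2.5171, 0.078)–(-0.583442, 2.55626, 0.078)  len=0.1760
  (v5,v9,v6) [++-] → (0.625262, 1.03834, 0.078)–(0.79683, 0.999186, 0.078)  len=0.1760
  (v6,v9,v10) [-+-] → (0.625262, 1.03834, 0.078)–(-0.284358, 1.24594, 0.078)  len=0.9330
  (v8,v12,v9) [--+] → (-2.22474, 1.24738, 0.078)–(-0.583442, 2.55626, 0.078)  len=2.0993
  (v9,v12,v13) [+-+] → (-2.22474, 1.24738, 0.078)–(-2.36233, 1.13766, 0.078)  len=0.1760
  (v9,v13,v10) [++-] → (-0.42195, 1.13622, 0.078)–(-0.284358, 1.24594, 0.078)  len=0.1760
  (v10,v13,v14) [-+-] → (-0.42195, 1.13622, 0.078)–(-1.15147, 0.554542, 0.078)  len=0.9330
  (v12,v16,v13) [--+] → (-2.36233, -0.96167, 0.078)–(-2.36233, 1.13766, 0.078)  len=2.0993
  (v13,v16,v17) [+-+] → (-2.36233, -0.96167, 0.078)–(-2.36233, -1.13766, 0.078)  len=0.1760
  (v13,v17,v14) [++-] → (-1.15147, 0.378553, 0.078)–(-1.15147, 0.554542, 0.078)  len=0.1760
  (v14,v17,v18) [-+-] → (-1.15147, 0.378553, 0.078)–(-1.15147, -0.554542, 0.078)  len=0.9331
  (v16,v20,v17) [--+] → (-0.721034, -2.44654, 0.078)–(-2.36233, -1.13766, 0.078)  len=2.0993
  (v17,v20,v21) [+-+] → (-0.721034, -2.44654, 0.078)–(-0.583442, -2.55626, 0.078)  len=0.1760
  (v17,v21,v18) [++-] → (-1.01388, -0.664262, 0.078)–(-1.15147, -0.554542, 0.078)  len=0.1760
  (v18,v21,v22) [-+-] → (-1.01388, -0.664262, 0.078)–(-0.284358, -1.24594, 0.078)  len=0.9330
  (v20,v24,v21) [--+] → (1.4632, -2.08908, 0.078)–(-0.583442, -2.55626, 0.078)  len=2.0993
  (v21,v24,v25) [+-+] → (1.4632, -2.08908, 0.078)–(1.63477, -2.04992, 0.078)  len=0.1760
  (v21,v25,v22) [++-] → (-0.112789, -1.20679, 0.078)–(-0.284358, -1.24594, 0.078)  len=0.1760
  (v22,v25,v26) [-+-] → (-0.112789, -1.20679, 0.078)–(0.79683, -0.999186, 0.078)  len=0.9330
  (v24,v0,v25) [--+] → (2.54564, -0.158558, 0.078)–(1.63477, -2.04992, 0.078)  len=2.0993
  (v25,v0,v1) [+-+] → (2.54564, -0.158558, 0.078)–(2.622, 0, 0.078)  len=0.1760
  (v25,v1,v26) [++-] → (0.873187, -0.840627, 0.078)–(0.79683, -0.999186, 0.078)  len=0.1760
  (v26,v1,v2) [-+-] → (0.873187, -0.840627, 0.078)–(1.278, 0, 0.078)  len=0.9330

Chained into 2 loop(s):
  loop 1: 14 segments, perimeter = 15.9269
  loop 2: 14 segments, perimeter = 7.7631
Total perimeter = 23.690

loops=2 perimeter=23.690
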